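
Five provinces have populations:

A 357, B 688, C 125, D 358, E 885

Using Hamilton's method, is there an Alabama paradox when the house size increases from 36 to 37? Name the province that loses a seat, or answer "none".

At 36 seats: A 5, B 10, C 2, D 6, E 13.
At 37 seats: A 5, B 11, C 2, D 5, E 14.
D drops from 6 to 5.

D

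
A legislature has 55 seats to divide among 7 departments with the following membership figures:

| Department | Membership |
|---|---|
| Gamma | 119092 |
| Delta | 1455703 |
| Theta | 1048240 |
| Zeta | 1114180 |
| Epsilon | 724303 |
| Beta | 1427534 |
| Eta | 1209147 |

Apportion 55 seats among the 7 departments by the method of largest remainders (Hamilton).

Gamma 1, Delta 11, Theta 8, Zeta 9, Epsilon 6, Beta 11, Eta 9

Standard divisor: 7098199 ÷ 55 ≈ 129058.164.
Standard quotas: Gamma 0.9228, Delta 11.2794, Theta 8.1222, Zeta 8.6332, Epsilon 5.6122, Beta 11.0612, Eta 9.3690.
Lower quotas: Gamma 0, Delta 11, Theta 8, Zeta 8, Epsilon 5, Beta 11, Eta 9 (sum 52, leaving 3 seats).
Remainders in descending order: Gamma 0.9228, Zeta 0.6332, Epsilon 0.6122, Eta 0.3690, Delta 0.2794, Theta 0.1222, Beta 0.0612.
Largest remainders: Gamma, Zeta, Epsilon receive the extra seats.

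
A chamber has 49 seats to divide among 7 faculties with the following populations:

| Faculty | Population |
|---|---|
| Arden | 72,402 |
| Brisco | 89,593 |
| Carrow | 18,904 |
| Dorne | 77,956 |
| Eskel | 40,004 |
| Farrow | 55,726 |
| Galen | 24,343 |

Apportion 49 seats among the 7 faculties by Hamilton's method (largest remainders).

Standard divisor: 378928 ÷ 49 ≈ 7733.224.
Standard quotas: Arden 9.3625, Brisco 11.5855, Carrow 2.4445, Dorne 10.0807, Eskel 5.1730, Farrow 7.2060, Galen 3.1478.
Lower quotas: Arden 9, Brisco 11, Carrow 2, Dorne 10, Eskel 5, Farrow 7, Galen 3 (sum 47, leaving 2 seats).
Remainders in descending order: Brisco 0.5855, Carrow 0.4445, Arden 0.3625, Farrow 0.2060, Eskel 0.1730, Galen 0.1478, Dorne 0.0807.
Largest remainders: Brisco, Carrow receive the extra seats.

Arden=9, Brisco=12, Carrow=3, Dorne=10, Eskel=5, Farrow=7, Galen=3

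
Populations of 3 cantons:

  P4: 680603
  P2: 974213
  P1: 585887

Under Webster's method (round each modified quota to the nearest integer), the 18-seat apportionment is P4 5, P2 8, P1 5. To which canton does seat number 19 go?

Priority for the next seat is population ÷ (current seats + 0.5).
Priorities: P4 123746.000, P2 114613.294, P1 106524.909.
Highest priority: P4.

P4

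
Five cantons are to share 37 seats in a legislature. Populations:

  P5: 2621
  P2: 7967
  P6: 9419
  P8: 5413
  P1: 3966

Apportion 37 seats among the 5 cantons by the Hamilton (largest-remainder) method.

P5=3, P2=10, P6=12, P8=7, P1=5

The standard divisor is 29386/37 ≈ 794.216.
Standard quotas: P5 3.3001, P2 10.0313, P6 11.8595, P8 6.8155, P1 4.9936.
Lower quotas: P5 3, P2 10, P6 11, P8 6, P1 4 (sum 34, leaving 3 seats).
Remainders in descending order: P1 0.9936, P6 0.8595, P8 0.8155, P5 0.3001, P2 0.0313.
The surplus seats go to P1, P6, P8.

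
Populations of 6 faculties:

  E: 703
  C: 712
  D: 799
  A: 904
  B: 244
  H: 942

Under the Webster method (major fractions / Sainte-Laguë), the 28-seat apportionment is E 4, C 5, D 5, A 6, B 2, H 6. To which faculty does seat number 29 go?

Priority for the next seat is population ÷ (current seats + 0.5).
Priorities: E 156.222, C 129.455, D 145.273, A 139.077, B 97.600, H 144.923.
Highest priority: E.

E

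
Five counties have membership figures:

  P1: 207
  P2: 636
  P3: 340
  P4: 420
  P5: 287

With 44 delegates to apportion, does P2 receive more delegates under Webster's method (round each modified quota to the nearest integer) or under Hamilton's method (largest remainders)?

Hamilton

Webster: P1 5, P2 14, P3 8, P4 10, P5 7.
Hamilton: P1 5, P2 15, P3 8, P4 10, P5 6.
P2 gets 14 under Webster and 15 under Hamilton.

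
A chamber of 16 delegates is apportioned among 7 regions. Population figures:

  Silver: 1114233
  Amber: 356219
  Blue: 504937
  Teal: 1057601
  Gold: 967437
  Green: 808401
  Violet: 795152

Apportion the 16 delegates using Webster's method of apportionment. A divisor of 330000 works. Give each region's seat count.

With modified divisor 330000: modified quotas Silver 3.376, Amber 1.079, Blue 1.530, Teal 3.205, Gold 2.932, Green 2.450, Violet 2.410.
Rounding to the nearest integer: Silver 3, Amber 1, Blue 2, Teal 3, Gold 3, Green 2, Violet 2 (total 16).

Silver: 3; Amber: 1; Blue: 2; Teal: 3; Gold: 3; Green: 2; Violet: 2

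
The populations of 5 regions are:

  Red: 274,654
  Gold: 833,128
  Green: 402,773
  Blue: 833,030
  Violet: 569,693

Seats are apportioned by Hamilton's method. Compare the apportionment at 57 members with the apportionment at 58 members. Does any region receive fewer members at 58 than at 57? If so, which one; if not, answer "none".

Red

At 57 seats: Red 6, Gold 16, Green 8, Blue 16, Violet 11.
At 58 seats: Red 5, Gold 17, Green 8, Blue 17, Violet 11.
Red drops from 6 to 5.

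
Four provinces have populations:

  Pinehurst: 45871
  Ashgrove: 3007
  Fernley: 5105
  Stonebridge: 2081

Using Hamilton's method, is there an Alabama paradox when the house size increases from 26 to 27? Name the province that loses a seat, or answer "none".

Ashgrove

At 26 seats: Pinehurst 21, Ashgrove 2, Fernley 2, Stonebridge 1.
At 27 seats: Pinehurst 22, Ashgrove 1, Fernley 3, Stonebridge 1.
Ashgrove drops from 2 to 1.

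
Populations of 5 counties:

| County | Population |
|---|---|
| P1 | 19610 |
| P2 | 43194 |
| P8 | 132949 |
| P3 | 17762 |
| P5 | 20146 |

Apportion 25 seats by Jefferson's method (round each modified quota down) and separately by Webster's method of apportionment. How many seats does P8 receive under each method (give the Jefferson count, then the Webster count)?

Jefferson: P1 2, P2 4, P8 15, P3 2, P5 2.
Webster: P1 2, P2 5, P8 14, P3 2, P5 2.
P8 gets 15 under Jefferson and 14 under Webster.

15 and 14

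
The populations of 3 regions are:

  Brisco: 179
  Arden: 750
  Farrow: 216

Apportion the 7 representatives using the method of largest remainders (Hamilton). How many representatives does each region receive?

The standard divisor is 1145/7 ≈ 163.571.
Standard quotas: Brisco 1.094, Arden 4.585, Farrow 1.321.
Lower quotas: Brisco 1, Arden 4, Farrow 1 (sum 6, leaving 1 seat).
Remainders in descending order: Arden 0.585, Farrow 0.321, Brisco 0.094.
Largest remainder: Arden receives the extra seat.

Brisco 1; Arden 5; Farrow 1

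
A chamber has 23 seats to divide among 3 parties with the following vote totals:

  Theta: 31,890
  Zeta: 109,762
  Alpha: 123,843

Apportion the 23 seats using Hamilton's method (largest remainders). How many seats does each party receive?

Theta: 3, Zeta: 9, Alpha: 11

The standard divisor is 265495/23 ≈ 11543.261.
Standard quotas: Theta 2.7627, Zeta 9.5088, Alpha 10.7286.
Lower quotas: Theta 2, Zeta 9, Alpha 10 (sum 21, leaving 2 seats).
Remainders in descending order: Theta 0.7627, Alpha 0.7286, Zeta 0.5088.
The surplus seats go to Theta, Alpha.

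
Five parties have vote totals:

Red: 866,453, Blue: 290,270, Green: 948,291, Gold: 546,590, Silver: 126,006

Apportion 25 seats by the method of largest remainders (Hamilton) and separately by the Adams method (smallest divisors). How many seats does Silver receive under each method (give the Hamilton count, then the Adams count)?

Hamilton: Red 8, Blue 3, Green 8, Gold 5, Silver 1.
Adams: Red 7, Blue 3, Green 8, Gold 5, Silver 2.
Silver gets 1 under Hamilton and 2 under Adams.

1 and 2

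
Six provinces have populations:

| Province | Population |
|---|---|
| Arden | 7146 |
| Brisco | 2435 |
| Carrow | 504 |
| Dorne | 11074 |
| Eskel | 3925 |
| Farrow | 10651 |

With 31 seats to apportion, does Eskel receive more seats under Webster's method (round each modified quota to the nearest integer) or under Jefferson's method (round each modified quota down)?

Webster

Webster: Arden 6, Brisco 2, Carrow 0, Dorne 10, Eskel 4, Farrow 9.
Jefferson: Arden 6, Brisco 2, Carrow 0, Dorne 10, Eskel 3, Farrow 10.
Eskel gets 4 under Webster and 3 under Jefferson.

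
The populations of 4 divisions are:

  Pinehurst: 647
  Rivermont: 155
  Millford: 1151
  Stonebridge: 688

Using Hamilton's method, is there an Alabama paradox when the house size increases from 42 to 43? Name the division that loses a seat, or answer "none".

Rivermont

At 42 seats: Pinehurst 10, Rivermont 3, Millford 18, Stonebridge 11.
At 43 seats: Pinehurst 11, Rivermont 2, Millford 19, Stonebridge 11.
Rivermont drops from 3 to 2.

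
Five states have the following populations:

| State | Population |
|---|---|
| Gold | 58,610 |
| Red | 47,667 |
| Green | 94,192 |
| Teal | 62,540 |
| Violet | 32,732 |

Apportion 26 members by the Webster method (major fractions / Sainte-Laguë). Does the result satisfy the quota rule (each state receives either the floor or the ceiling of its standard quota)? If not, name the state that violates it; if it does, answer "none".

none

Standard quotas: Gold 5.153, Red 4.191, Green 8.281, Teal 5.498, Violet 2.878.
Webster allocation: Gold 5, Red 4, Green 8, Teal 6, Violet 3.
Every allocation lies between the lower and upper quota.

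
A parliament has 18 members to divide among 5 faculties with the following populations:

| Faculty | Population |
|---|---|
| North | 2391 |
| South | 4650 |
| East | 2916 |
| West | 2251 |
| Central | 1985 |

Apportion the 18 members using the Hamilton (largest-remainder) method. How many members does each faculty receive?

North 3, South 6, East 4, West 3, Central 2

Standard divisor: 14193 ÷ 18 ≈ 788.5.
Standard quotas: North 3.032, South 5.897, East 3.698, West 2.855, Central 2.517.
Lower quotas: North 3, South 5, East 3, West 2, Central 2 (sum 15, leaving 3 seats).
Remainders in descending order: South 0.897, West 0.855, East 0.698, Central 0.517, North 0.032.
Largest remainders: South, West, East receive the extra seats.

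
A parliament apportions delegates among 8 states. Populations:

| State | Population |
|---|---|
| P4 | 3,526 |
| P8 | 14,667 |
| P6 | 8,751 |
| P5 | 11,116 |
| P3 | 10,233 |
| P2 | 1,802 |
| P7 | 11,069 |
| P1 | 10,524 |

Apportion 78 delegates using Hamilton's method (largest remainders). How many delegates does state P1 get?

Total 71688; standard divisor 71688/78 ≈ 919.077.
Standard quotas: P4 3.8365, P8 15.9584, P6 9.5215, P5 12.0947, P3 11.1340, P2 1.9607, P7 12.0436, P1 11.4506.
Lower quotas: P4 3, P8 15, P6 9, P5 12, P3 11, P2 1, P7 12, P1 11 (sum 74, leaving 4 seats).
Remainders in descending order: P2 0.9607, P8 0.9584, P4 0.8365, P6 0.5215, P1 0.4506, P3 0.1340, P5 0.0947, P7 0.0436.
The surplus seats go to P2, P8, P4, P6.
P1 receives 11.

11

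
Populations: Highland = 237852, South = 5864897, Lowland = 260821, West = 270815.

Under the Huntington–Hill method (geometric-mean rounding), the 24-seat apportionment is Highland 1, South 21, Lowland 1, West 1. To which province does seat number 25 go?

South

Priority for the next seat is population ÷ (√(s·(s+1))).
Priorities: Highland 168186.762, South 272859.703, Lowland 184428.298, West 191495.123.
Highest priority: South.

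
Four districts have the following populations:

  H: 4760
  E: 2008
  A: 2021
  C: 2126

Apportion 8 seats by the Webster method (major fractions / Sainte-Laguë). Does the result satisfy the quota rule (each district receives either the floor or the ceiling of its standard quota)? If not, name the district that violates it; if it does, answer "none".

Standard quotas: H 3.489, E 1.472, A 1.481, C 1.558.
Webster allocation: H 4, E 1, A 1, C 2.
Every allocation lies between the lower and upper quota.

none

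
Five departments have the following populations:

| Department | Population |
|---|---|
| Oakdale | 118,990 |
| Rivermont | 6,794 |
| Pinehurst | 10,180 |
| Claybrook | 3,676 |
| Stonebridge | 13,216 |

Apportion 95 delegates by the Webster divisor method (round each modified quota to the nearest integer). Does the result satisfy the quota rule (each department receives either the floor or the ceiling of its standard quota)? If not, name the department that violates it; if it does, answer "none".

Standard quotas: Oakdale 73.952, Rivermont 4.222, Pinehurst 6.327, Claybrook 2.285, Stonebridge 8.214.
Webster allocation: Oakdale 75, Rivermont 4, Pinehurst 6, Claybrook 2, Stonebridge 8.
Oakdale has quota 73.952 (lower 73, upper 74) but receives 75 — outside the quota interval.

Oakdale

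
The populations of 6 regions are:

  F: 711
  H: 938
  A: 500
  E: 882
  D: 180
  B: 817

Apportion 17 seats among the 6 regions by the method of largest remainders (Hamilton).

Total 4028; standard divisor 4028/17 ≈ 236.941.
Standard quotas: F 3.001, H 3.959, A 2.110, E 3.722, D 0.760, B 3.448.
Lower quotas: F 3, H 3, A 2, E 3, D 0, B 3 (sum 14, leaving 3 seats).
Remainders in descending order: H 0.959, D 0.760, E 0.722, B 0.448, A 0.110, F 0.001.
Largest remainders: H, D, E receive the extra seats.

F 3; H 4; A 2; E 4; D 1; B 3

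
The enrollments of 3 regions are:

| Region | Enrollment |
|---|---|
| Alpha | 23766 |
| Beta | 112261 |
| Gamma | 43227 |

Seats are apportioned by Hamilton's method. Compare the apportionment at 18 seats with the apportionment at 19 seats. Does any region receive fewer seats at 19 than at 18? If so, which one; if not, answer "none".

At 18 seats: Alpha 3, Beta 11, Gamma 4.
At 19 seats: Alpha 2, Beta 12, Gamma 5.
Alpha drops from 3 to 2.

Alpha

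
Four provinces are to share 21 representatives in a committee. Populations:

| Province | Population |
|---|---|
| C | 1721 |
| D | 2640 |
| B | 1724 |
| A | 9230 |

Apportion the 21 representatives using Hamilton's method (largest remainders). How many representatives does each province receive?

C 2, D 4, B 2, A 13

The standard divisor is 15315/21 ≈ 729.286.
Standard quotas: C 2.3598, D 3.6200, B 2.3640, A 12.6562.
Lower quotas: C 2, D 3, B 2, A 12 (sum 19, leaving 2 seats).
Remainders in descending order: A 0.6562, D 0.6200, B 0.3640, C 0.3598.
Largest remainders: A, D receive the extra seats.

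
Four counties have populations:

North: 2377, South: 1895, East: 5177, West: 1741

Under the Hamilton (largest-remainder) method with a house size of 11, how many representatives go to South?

Standard divisor: 11190 ÷ 11 ≈ 1017.273.
Standard quotas: North 2.3366, South 1.8628, East 5.0891, West 1.7114.
Lower quotas: North 2, South 1, East 5, West 1 (sum 9, leaving 2 seats).
Remainders in descending order: South 0.8628, West 0.7114, North 0.3366, East 0.0891.
Largest remainders: South, West receive the extra seats.
South receives 2.

2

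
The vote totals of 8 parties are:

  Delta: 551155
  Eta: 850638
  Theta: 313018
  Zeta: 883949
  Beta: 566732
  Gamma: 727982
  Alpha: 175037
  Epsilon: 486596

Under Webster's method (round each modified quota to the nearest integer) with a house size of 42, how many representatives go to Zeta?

8

Standard divisor 4555107/42 ≈ 108454.929; standard quotas: Delta 5.082, Eta 7.843, Theta 2.886, Zeta 8.150, Beta 5.226, Gamma 6.712, Alpha 1.614, Epsilon 4.487.
Rounding to the nearest integer gives Delta 5, Eta 8, Theta 3, Zeta 8, Beta 5, Gamma 7, Alpha 2, Epsilon 4 — total 42, matching the house size, so no adjustment is needed.
Zeta receives 8.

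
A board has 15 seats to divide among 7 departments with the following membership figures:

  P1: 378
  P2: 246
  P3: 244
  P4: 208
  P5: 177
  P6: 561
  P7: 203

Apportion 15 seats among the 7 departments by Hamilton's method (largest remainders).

Standard divisor: 2017 ÷ 15 ≈ 134.467.
Standard quotas: P1 2.811, P2 1.829, P3 1.815, P4 1.547, P5 1.316, P6 4.172, P7 1.510.
Lower quotas: P1 2, P2 1, P3 1, P4 1, P5 1, P6 4, P7 1 (sum 11, leaving 4 seats).
Remainders in descending order: P2 0.829, P3 0.815, P1 0.811, P4 0.547, P7 0.510, P5 0.316, P6 0.172.
The surplus seats go to P2, P3, P1, P4.

P1: 3, P2: 2, P3: 2, P4: 2, P5: 1, P6: 4, P7: 1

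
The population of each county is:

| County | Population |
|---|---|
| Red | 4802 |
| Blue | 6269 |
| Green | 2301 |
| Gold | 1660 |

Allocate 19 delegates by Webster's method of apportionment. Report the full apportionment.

Red: 6, Blue: 8, Green: 3, Gold: 2

Standard divisor 15032/19 ≈ 791.158; standard quotas: Red 6.070, Blue 7.924, Green 2.908, Gold 2.098.
Rounding to the nearest integer gives Red 6, Blue 8, Green 3, Gold 2 — total 19, matching the house size, so no adjustment is needed.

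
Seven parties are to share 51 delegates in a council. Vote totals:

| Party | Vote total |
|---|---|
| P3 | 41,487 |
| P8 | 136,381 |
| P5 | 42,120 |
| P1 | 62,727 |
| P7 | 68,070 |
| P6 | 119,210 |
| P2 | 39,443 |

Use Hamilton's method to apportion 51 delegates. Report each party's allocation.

P3=4, P8=14, P5=4, P1=6, P7=7, P6=12, P2=4

Total 509438; standard divisor 509438/51 ≈ 9988.98.
Standard quotas: P3 4.1533, P8 13.6531, P5 4.2166, P1 6.2796, P7 6.8145, P6 11.9342, P2 3.9487.
Lower quotas: P3 4, P8 13, P5 4, P1 6, P7 6, P6 11, P2 3 (sum 47, leaving 4 seats).
Remainders in descending order: P2 0.9487, P6 0.9342, P7 0.8145, P8 0.6531, P1 0.2796, P5 0.2166, P3 0.1533.
The surplus seats go to P2, P6, P7, P8.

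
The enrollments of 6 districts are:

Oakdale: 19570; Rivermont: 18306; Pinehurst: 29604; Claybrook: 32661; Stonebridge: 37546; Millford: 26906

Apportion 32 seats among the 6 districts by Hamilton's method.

The standard divisor is 164593/32 ≈ 5143.531.
Standard quotas: Oakdale 3.8048, Rivermont 3.5590, Pinehurst 5.7556, Claybrook 6.3499, Stonebridge 7.2997, Millford 5.2310.
Lower quotas: Oakdale 3, Rivermont 3, Pinehurst 5, Claybrook 6, Stonebridge 7, Millford 5 (sum 29, leaving 3 seats).
Remainders in descending order: Oakdale 0.8048, Pinehurst 0.7556, Rivermont 0.5590, Claybrook 0.3499, Stonebridge 0.2997, Millford 0.2310.
The surplus seats go to Oakdale, Pinehurst, Rivermont.

Oakdale 4, Rivermont 4, Pinehurst 6, Claybrook 6, Stonebridge 7, Millford 5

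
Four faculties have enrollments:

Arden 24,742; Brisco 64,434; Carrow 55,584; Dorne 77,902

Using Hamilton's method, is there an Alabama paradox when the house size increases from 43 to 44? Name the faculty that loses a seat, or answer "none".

none

At 43 seats: Arden 5, Brisco 12, Carrow 11, Dorne 15.
At 44 seats: Arden 5, Brisco 13, Carrow 11, Dorne 15.
No faculty's allocation decreased.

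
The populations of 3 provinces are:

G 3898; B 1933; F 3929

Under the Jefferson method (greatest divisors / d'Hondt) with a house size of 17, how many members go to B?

3

Standard divisor 9760/17 ≈ 574.118; standard quotas: G 6.790, B 3.367, F 6.844.
Rounding down gives 6, 3, 6 = 15 seats, so the divisor must be adjusted.
With modified divisor 500: modified quotas G 7.796, B 3.866, F 7.858.
Rounding down: G 7, B 3, F 7 (total 17).
B receives 3.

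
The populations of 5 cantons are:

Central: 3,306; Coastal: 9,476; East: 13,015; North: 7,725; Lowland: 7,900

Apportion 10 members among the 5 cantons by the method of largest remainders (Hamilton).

Standard divisor: 41422 ÷ 10 ≈ 4142.2.
Standard quotas: Central 0.7981, Coastal 2.2877, East 3.1421, North 1.8650, Lowland 1.9072.
Lower quotas: Central 0, Coastal 2, East 3, North 1, Lowland 1 (sum 7, leaving 3 seats).
Remainders in descending order: Lowland 0.9072, North 0.8650, Central 0.7981, Coastal 0.2877, East 0.1421.
The surplus seats go to Lowland, North, Central.

Central 1, Coastal 2, East 3, North 2, Lowland 2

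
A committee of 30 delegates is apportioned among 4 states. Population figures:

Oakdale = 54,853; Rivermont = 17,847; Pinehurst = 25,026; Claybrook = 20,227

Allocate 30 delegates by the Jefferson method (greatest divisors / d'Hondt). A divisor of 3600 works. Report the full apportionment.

With modified divisor 3600: modified quotas Oakdale 15.237, Rivermont 4.957, Pinehurst 6.952, Claybrook 5.619.
Rounding down: Oakdale 15, Rivermont 4, Pinehurst 6, Claybrook 5 (total 30).

Oakdale 15, Rivermont 4, Pinehurst 6, Claybrook 5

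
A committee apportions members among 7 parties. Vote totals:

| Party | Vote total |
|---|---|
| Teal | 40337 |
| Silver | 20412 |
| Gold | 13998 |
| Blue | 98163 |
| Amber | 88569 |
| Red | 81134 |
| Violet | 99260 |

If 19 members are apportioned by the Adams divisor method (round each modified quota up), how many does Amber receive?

4

Standard divisor 441873/19 ≈ 23256.474; standard quotas: Teal 1.734, Silver 0.878, Gold 0.602, Blue 4.221, Amber 3.808, Red 3.489, Violet 4.268.
Rounding up gives 2, 1, 1, 5, 4, 4, 5 = 22 seats, so the divisor must be adjusted.
With modified divisor 28300: modified quotas Teal 1.425, Silver 0.721, Gold 0.495, Blue 3.469, Amber 3.130, Red 2.867, Violet 3.507.
Rounding up: Teal 2, Silver 1, Gold 1, Blue 4, Amber 4, Red 3, Violet 4 (total 19).
Amber receives 4.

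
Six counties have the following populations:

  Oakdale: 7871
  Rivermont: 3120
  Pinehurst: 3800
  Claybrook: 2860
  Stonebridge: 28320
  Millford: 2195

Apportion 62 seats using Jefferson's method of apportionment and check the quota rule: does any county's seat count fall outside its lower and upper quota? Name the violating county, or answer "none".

Stonebridge

Standard quotas: Oakdale 10.132, Rivermont 4.016, Pinehurst 4.891, Claybrook 3.681, Stonebridge 36.454, Millford 2.825.
Jefferson allocation: Oakdale 10, Rivermont 4, Pinehurst 5, Claybrook 3, Stonebridge 38, Millford 2.
Stonebridge has quota 36.454 (lower 36, upper 37) but receives 38 — outside the quota interval.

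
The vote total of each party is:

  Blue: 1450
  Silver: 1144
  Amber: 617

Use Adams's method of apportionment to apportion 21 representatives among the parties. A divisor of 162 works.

Blue 9, Silver 8, Amber 4

With modified divisor 162: modified quotas Blue 8.951, Silver 7.062, Amber 3.809.
Rounding up: Blue 9, Silver 8, Amber 4 (total 21).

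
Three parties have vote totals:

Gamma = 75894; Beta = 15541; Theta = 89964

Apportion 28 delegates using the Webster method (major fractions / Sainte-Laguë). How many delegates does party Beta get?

2

Standard divisor 181399/28 ≈ 6478.536; standard quotas: Gamma 11.715, Beta 2.399, Theta 13.886.
Rounding to the nearest integer gives Gamma 12, Beta 2, Theta 14 — total 28, matching the house size, so no adjustment is needed.
Beta receives 2.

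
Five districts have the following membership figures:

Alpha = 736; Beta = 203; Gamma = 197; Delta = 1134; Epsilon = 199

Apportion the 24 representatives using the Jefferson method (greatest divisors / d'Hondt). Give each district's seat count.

Alpha 7, Beta 2, Gamma 2, Delta 11, Epsilon 2

Standard divisor 2469/24 ≈ 102.875; standard quotas: Alpha 7.154, Beta 1.973, Gamma 1.915, Delta 11.023, Epsilon 1.934.
Rounding down gives 7, 1, 1, 11, 1 = 21 seats, so the divisor must be adjusted.
With modified divisor 96: modified quotas Alpha 7.667, Beta 2.115, Gamma 2.052, Delta 11.812, Epsilon 2.073.
Rounding down: Alpha 7, Beta 2, Gamma 2, Delta 11, Epsilon 2 (total 24).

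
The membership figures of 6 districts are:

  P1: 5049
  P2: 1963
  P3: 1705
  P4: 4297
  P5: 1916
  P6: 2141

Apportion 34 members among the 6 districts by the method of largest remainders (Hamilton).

P1=10, P2=4, P3=3, P4=9, P5=4, P6=4

Standard divisor: 17071 ÷ 34 ≈ 502.088.
Standard quotas: P1 10.0560, P2 3.9097, P3 3.3958, P4 8.5583, P5 3.8161, P6 4.2642.
Lower quotas: P1 10, P2 3, P3 3, P4 8, P5 3, P6 4 (sum 31, leaving 3 seats).
Remainders in descending order: P2 0.9097, P5 0.8161, P4 0.5583, P3 0.3958, P6 0.2642, P1 0.0560.
Largest remainders: P2, P5, P4 receive the extra seats.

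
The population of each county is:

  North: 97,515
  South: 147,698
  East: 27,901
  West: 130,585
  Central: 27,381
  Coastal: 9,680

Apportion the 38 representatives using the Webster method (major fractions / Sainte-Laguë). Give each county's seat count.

North: 9; South: 13; East: 2; West: 11; Central: 2; Coastal: 1

Standard divisor 440760/38 ≈ 11598.947; standard quotas: North 8.407, South 12.734, East 2.405, West 11.258, Central 2.361, Coastal 0.835.
Rounding to the nearest integer gives 8, 13, 2, 11, 2, 1 = 37 seats, so the divisor must be adjusted.
With modified divisor 11400: modified quotas North 8.554, South 12.956, East 2.447, West 11.455, Central 2.402, Coastal 0.849.
Rounding to the nearest integer: North 9, South 13, East 2, West 11, Central 2, Coastal 1 (total 38).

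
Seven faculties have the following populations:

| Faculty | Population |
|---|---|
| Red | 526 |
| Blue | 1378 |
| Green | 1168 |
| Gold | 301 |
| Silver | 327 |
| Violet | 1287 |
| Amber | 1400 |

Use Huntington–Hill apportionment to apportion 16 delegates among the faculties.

Red 1, Blue 3, Green 3, Gold 1, Silver 1, Violet 3, Amber 4

With divisor 401: modified quotas Red 1.312, Blue 3.436, Green 2.913, Gold 0.751, Silver 0.815, Violet 3.209, Amber 3.491.
Geometric-mean thresholds: Red √(1·2)=1.414, Blue √(3·4)=3.464, Green √(2·3)=2.449, Gold (min 1), Silver (min 1), Violet √(3·4)=3.464, Amber √(3·4)=3.464.
Each quota rounded against its threshold gives Red 1, Blue 3, Green 3, Gold 1, Silver 1, Violet 3, Amber 4 (total 16).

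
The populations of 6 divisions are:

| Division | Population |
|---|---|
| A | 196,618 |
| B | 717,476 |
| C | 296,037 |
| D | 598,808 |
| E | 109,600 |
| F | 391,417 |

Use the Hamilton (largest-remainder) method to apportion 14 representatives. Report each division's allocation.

A=1, B=4, C=2, D=4, E=1, F=2

The standard divisor is 2309956/14 ≈ 164996.857.
Standard quotas: A 1.1916, B 4.3484, C 1.7942, D 3.6292, E 0.6643, F 2.3723.
Lower quotas: A 1, B 4, C 1, D 3, E 0, F 2 (sum 11, leaving 3 seats).
Remainders in descending order: C 0.7942, E 0.6643, D 0.6292, F 0.3723, B 0.3484, A 0.1916.
Largest remainders: C, E, D receive the extra seats.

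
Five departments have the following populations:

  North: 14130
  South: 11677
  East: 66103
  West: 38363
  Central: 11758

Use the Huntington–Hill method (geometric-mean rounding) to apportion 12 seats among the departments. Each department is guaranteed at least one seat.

With divisor 11572: modified quotas North 1.221, South 1.009, East 5.712, West 3.315, Central 1.016.
Geometric-mean thresholds: North √(1·2)=1.414, South √(1·2)=1.414, East √(5·6)=5.477, West √(3·4)=3.464, Central √(1·2)=1.414.
Each quota rounded against its threshold gives North 1, South 1, East 6, West 3, Central 1 (total 12).

North=1; South=1; East=6; West=3; Central=1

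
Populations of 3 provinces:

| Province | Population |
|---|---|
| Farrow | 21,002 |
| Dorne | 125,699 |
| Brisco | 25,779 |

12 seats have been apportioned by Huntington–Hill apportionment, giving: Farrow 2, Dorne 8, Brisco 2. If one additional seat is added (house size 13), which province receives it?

Priority for the next seat is population ÷ (√(s·(s+1))).
Priorities: Farrow 8574.031, Dorne 14813.769, Brisco 10524.233.
Highest priority: Dorne.

Dorne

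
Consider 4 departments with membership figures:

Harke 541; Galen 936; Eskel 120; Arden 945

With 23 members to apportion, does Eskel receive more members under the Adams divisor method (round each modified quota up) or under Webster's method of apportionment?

Adams

Adams: Harke 5, Galen 8, Eskel 2, Arden 8.
Webster: Harke 5, Galen 8, Eskel 1, Arden 9.
Eskel gets 2 under Adams and 1 under Webster.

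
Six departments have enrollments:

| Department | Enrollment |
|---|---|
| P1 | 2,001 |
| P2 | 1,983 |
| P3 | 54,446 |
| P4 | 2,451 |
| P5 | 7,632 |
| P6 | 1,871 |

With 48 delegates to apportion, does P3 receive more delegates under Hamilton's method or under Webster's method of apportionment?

Webster

Hamilton: P1 2, P2 1, P3 37, P4 2, P5 5, P6 1.
Webster: P1 1, P2 1, P3 38, P4 2, P5 5, P6 1.
P3 gets 37 under Hamilton and 38 under Webster.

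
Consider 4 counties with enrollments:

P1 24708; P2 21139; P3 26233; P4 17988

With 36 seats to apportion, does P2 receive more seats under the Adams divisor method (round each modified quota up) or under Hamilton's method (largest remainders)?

Adams

Adams: P1 10, P2 9, P3 10, P4 7.
Hamilton: P1 10, P2 8, P3 11, P4 7.
P2 gets 9 under Adams and 8 under Hamilton.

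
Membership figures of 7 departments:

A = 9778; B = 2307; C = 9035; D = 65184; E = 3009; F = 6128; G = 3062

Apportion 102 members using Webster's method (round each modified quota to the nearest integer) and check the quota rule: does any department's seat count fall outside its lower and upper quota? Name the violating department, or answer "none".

Standard quotas: A 10.125, B 2.389, C 9.356, D 67.498, E 3.116, F 6.346, G 3.171.
Webster allocation: A 10, B 2, C 9, D 69, E 3, F 6, G 3.
D has quota 67.498 (lower 67, upper 68) but receives 69 — outside the quota interval.

D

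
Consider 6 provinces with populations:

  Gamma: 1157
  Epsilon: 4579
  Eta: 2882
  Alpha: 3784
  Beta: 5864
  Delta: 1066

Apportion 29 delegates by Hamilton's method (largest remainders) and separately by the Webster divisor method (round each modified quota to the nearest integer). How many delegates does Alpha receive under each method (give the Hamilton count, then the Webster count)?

6 and 5

Hamilton: Gamma 2, Epsilon 7, Eta 4, Alpha 6, Beta 9, Delta 1.
Webster: Gamma 2, Epsilon 7, Eta 4, Alpha 5, Beta 9, Delta 2.
Alpha gets 6 under Hamilton and 5 under Webster.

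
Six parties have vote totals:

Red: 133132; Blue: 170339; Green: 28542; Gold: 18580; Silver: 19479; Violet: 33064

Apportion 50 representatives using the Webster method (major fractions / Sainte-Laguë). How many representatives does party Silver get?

Standard divisor 403136/50 ≈ 8062.72; standard quotas: Red 16.512, Blue 21.127, Green 3.540, Gold 2.304, Silver 2.416, Violet 4.101.
Rounding to the nearest integer gives Red 17, Blue 21, Green 4, Gold 2, Silver 2, Violet 4 — total 50, matching the house size, so no adjustment is needed.
Silver receives 2.

2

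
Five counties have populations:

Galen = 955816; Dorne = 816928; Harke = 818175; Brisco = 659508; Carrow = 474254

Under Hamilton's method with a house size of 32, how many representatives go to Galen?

8

Standard divisor: 3724681 ÷ 32 ≈ 116396.281.
Standard quotas: Galen 8.2117, Dorne 7.0185, Harke 7.0292, Brisco 5.6661, Carrow 4.0745.
Lower quotas: Galen 8, Dorne 7, Harke 7, Brisco 5, Carrow 4 (sum 31, leaving 1 seat).
Remainders in descending order: Brisco 0.6661, Galen 0.2117, Carrow 0.0745, Harke 0.0292, Dorne 0.0185.
Largest remainder: Brisco receives the extra seat.
Galen receives 8.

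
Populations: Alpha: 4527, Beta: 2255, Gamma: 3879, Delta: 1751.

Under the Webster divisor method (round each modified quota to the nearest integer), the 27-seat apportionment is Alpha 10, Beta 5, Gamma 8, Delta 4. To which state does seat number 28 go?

Priority for the next seat is population ÷ (current seats + 0.5).
Priorities: Alpha 431.143, Beta 410.000, Gamma 456.353, Delta 389.111.
Highest priority: Gamma.

Gamma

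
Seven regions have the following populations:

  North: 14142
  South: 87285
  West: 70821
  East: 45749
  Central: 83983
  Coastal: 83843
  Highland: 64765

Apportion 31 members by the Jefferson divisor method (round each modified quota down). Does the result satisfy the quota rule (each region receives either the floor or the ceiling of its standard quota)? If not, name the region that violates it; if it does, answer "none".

none

Standard quotas: North 0.973, South 6.005, West 4.872, East 3.147, Central 5.778, Coastal 5.768, Highland 4.456.
Jefferson allocation: North 1, South 6, West 5, East 3, Central 6, Coastal 6, Highland 4.
Every allocation lies between the lower and upper quota.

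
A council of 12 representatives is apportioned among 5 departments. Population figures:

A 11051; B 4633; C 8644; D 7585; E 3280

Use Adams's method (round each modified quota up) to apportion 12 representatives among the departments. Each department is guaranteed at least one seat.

A 3, B 2, C 3, D 3, E 1

Standard divisor 35193/12 ≈ 2932.75; standard quotas: A 3.768, B 1.580, C 2.947, D 2.586, E 1.118.
Rounding up gives 4, 2, 3, 3, 2 = 14 seats, so the divisor must be adjusted.
With modified divisor 3740: modified quotas A 2.955, B 1.239, C 2.311, D 2.028, E 0.877.
Rounding up: A 3, B 2, C 3, D 3, E 1 (total 12).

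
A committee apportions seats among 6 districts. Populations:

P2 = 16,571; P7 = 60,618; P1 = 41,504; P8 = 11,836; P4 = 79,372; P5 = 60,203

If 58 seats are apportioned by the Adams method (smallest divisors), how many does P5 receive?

Standard divisor 270104/58 ≈ 4656.966; standard quotas: P2 3.558, P7 13.017, P1 8.912, P8 2.542, P4 17.044, P5 12.928.
Rounding up gives 4, 14, 9, 3, 18, 13 = 61 seats, so the divisor must be adjusted.
With modified divisor 5000: modified quotas P2 3.314, P7 12.124, P1 8.301, P8 2.367, P4 15.874, P5 12.041.
Rounding up: P2 4, P7 13, P1 9, P8 3, P4 16, P5 13 (total 58).
P5 receives 13.

13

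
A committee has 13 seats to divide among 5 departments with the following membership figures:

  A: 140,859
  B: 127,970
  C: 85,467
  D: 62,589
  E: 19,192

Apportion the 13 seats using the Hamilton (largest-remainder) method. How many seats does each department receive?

A: 4, B: 4, C: 2, D: 2, E: 1

The standard divisor is 436077/13 ≈ 33544.385.
Standard quotas: A 4.1992, B 3.8149, C 2.5479, D 1.8659, E 0.5721.
Lower quotas: A 4, B 3, C 2, D 1, E 0 (sum 10, leaving 3 seats).
Remainders in descending order: D 0.8659, B 0.8149, E 0.5721, C 0.5479, A 0.1992.
Largest remainders: D, B, E receive the extra seats.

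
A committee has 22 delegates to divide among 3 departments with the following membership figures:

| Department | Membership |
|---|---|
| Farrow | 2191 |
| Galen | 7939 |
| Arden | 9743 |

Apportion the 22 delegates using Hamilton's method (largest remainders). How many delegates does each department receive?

The standard divisor is 19873/22 ≈ 903.318.
Standard quotas: Farrow 2.4255, Galen 8.7887, Arden 10.7858.
Lower quotas: Farrow 2, Galen 8, Arden 10 (sum 20, leaving 2 seats).
Remainders in descending order: Galen 0.7887, Arden 0.7858, Farrow 0.4255.
Largest remainders: Galen, Arden receive the extra seats.

Farrow 2, Galen 9, Arden 11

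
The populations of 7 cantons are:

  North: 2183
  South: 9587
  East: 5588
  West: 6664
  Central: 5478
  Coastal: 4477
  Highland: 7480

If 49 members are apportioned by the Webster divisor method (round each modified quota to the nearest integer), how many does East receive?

7

Standard divisor 41457/49 ≈ 846.061; standard quotas: North 2.580, South 11.331, East 6.605, West 7.876, Central 6.475, Coastal 5.292, Highland 8.841.
Rounding to the nearest integer gives North 3, South 11, East 7, West 8, Central 6, Coastal 5, Highland 9 — total 49, matching the house size, so no adjustment is needed.
East receives 7.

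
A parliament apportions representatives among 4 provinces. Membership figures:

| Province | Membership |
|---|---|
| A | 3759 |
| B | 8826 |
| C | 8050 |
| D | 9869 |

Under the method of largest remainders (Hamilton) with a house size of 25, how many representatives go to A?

The standard divisor is 30504/25 ≈ 1220.16.
Standard quotas: A 3.0807, B 7.2335, C 6.5975, D 8.0883.
Lower quotas: A 3, B 7, C 6, D 8 (sum 24, leaving 1 seat).
Remainders in descending order: C 0.5975, B 0.2335, D 0.0883, A 0.0807.
Largest remainder: C receives the extra seat.
A receives 3.

3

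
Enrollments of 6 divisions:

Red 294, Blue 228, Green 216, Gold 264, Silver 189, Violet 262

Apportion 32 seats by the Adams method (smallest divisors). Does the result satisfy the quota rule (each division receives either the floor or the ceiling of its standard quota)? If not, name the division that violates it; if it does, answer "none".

Standard quotas: Red 6.475, Blue 5.021, Green 4.757, Gold 5.814, Silver 4.162, Violet 5.770.
Adams allocation: Red 6, Blue 5, Green 5, Gold 6, Silver 4, Violet 6.
Every allocation lies between the lower and upper quota.

none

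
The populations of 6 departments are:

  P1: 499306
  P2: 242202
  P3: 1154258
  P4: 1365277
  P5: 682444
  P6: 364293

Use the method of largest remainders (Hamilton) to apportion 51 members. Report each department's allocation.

Standard divisor: 4307780 ÷ 51 ≈ 84466.275.
Standard quotas: P1 5.9113, P2 2.8674, P3 13.6653, P4 16.1636, P5 8.0795, P6 4.3129.
Lower quotas: P1 5, P2 2, P3 13, P4 16, P5 8, P6 4 (sum 48, leaving 3 seats).
Remainders in descending order: P1 0.9113, P2 0.8674, P3 0.6653, P6 0.3129, P4 0.1636, P5 0.0795.
The surplus seats go to P1, P2, P3.

P1 6, P2 3, P3 14, P4 16, P5 8, P6 4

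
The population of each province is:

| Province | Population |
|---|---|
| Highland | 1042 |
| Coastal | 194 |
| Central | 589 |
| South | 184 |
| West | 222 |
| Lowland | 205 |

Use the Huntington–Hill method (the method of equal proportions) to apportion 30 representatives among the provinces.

With divisor 81: modified quotas Highland 12.864, Coastal 2.395, Central 7.272, South 2.272, West 2.741, Lowland 2.531.
Geometric-mean thresholds: Highland √(12·13)=12.490, Coastal √(2·3)=2.449, Central √(7·8)=7.483, South √(2·3)=2.449, West √(2·3)=2.449, Lowland √(2·3)=2.449.
Each quota rounded against its threshold gives Highland 13, Coastal 2, Central 7, South 2, West 3, Lowland 3 (total 30).

Highland: 13; Coastal: 2; Central: 7; South: 2; West: 3; Lowland: 3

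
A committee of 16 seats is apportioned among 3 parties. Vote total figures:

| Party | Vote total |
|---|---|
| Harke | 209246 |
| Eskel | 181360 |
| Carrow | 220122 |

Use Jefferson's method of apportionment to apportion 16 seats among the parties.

Harke: 5, Eskel: 5, Carrow: 6

Standard divisor 610728/16 ≈ 38170.5; standard quotas: Harke 5.482, Eskel 4.751, Carrow 5.767.
Rounding down gives 5, 4, 5 = 14 seats, so the divisor must be adjusted.
With modified divisor 35600: modified quotas Harke 5.878, Eskel 5.094, Carrow 6.183.
Rounding down: Harke 5, Eskel 5, Carrow 6 (total 16).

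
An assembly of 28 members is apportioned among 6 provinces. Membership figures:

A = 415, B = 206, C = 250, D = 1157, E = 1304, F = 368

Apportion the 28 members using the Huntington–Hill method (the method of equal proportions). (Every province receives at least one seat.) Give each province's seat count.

With divisor 137: modified quotas A 3.029, B 1.504, C 1.825, D 8.445, E 9.518, F 2.686.
Geometric-mean thresholds: A √(3·4)=3.464, B √(1·2)=1.414, C √(1·2)=1.414, D √(8·9)=8.485, E √(9·10)=9.487, F √(2·3)=2.449.
Each quota rounded against its threshold gives A 3, B 2, C 2, D 8, E 10, F 3 (total 28).

A 3, B 2, C 2, D 8, E 10, F 3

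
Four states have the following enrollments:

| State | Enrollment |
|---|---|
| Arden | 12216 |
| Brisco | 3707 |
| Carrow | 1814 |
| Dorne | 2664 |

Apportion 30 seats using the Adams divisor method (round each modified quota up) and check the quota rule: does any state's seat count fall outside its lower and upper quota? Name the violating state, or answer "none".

Standard quotas: Arden 17.964, Brisco 5.451, Carrow 2.668, Dorne 3.917.
Adams allocation: Arden 17, Brisco 6, Carrow 3, Dorne 4.
Every allocation lies between the lower and upper quota.

none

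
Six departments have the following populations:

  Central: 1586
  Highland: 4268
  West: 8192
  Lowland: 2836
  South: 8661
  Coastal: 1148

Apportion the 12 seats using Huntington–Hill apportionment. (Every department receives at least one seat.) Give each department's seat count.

Central: 1, Highland: 2, West: 3, Lowland: 1, South: 4, Coastal: 1

With divisor 2433: modified quotas Central 0.652, Highland 1.754, West 3.367, Lowland 1.166, South 3.560, Coastal 0.472.
Geometric-mean thresholds: Central (min 1), Highland √(1·2)=1.414, West √(3·4)=3.464, Lowland √(1·2)=1.414, South √(3·4)=3.464, Coastal (min 1).
Each quota rounded against its threshold gives Central 1, Highland 2, West 3, Lowland 1, South 4, Coastal 1 (total 12).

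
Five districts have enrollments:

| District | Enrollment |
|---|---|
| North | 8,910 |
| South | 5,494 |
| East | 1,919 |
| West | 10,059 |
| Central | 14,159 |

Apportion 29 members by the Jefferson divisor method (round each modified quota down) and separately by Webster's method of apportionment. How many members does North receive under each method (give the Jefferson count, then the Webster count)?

6 and 7

Jefferson: North 6, South 4, East 1, West 7, Central 11.
Webster: North 7, South 4, East 1, West 7, Central 10.
North gets 6 under Jefferson and 7 under Webster.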